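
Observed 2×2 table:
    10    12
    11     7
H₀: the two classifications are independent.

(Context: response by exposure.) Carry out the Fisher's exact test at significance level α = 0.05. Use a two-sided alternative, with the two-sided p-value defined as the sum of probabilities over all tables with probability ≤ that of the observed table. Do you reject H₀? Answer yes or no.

Margins: r₁=22, r₂=18, c₁=21, c₂=19, n=40
p_obs = C(22,10)·C(18,11)/C(40,21); sum pmf over tables with pmf ≤ p_obs
p-value (two-sided) = 0.35959
At α=0.05: p ≥ α → fail to reject H₀

reject H₀: no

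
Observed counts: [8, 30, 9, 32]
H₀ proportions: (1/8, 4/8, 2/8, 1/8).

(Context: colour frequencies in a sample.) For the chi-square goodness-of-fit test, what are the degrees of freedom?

degrees of freedom = 3

df = k − 1 = 4 − 1 = 3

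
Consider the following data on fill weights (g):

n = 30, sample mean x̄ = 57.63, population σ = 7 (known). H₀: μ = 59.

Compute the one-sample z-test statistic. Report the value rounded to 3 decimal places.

SE = σ/√n = 7/√30 = 1.2780
z = (x̄−μ₀)/SE = (57.63−59)/1.2780 = -1.0720

test statistic = -1.072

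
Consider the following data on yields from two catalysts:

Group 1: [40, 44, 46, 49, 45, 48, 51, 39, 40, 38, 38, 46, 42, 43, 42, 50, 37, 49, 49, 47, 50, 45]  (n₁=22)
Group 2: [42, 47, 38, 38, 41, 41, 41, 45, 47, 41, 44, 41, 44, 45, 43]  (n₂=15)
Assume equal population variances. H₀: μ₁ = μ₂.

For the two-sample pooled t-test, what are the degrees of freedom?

degrees of freedom = 35

df = n₁ + n₂ − 2 = 22 + 15 − 2 = 35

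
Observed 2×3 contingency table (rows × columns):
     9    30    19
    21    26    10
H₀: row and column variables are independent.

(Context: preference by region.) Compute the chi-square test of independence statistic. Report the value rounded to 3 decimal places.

Row totals [58, 57], col totals [30, 56, 29], n=115
χ² = (9−15.13)²/15.13 + (30−28.24)²/28.24 + (19−14.63)²/14.63 + (21−14.87)²/14.87 + (26−27.76)²/27.76 + (10−14.37)²/14.37 = 7.8707
df = 2

test statistic = 7.871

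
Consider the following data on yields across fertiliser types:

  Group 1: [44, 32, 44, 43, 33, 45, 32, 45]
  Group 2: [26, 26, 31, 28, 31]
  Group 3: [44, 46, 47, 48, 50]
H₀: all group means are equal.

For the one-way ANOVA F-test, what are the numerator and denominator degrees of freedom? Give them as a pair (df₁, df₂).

k = 3 groups, N = 18 total
df = (k−1, N−k) = (3−1, 18−3) = (2, 15)

degrees of freedom = [2, 15]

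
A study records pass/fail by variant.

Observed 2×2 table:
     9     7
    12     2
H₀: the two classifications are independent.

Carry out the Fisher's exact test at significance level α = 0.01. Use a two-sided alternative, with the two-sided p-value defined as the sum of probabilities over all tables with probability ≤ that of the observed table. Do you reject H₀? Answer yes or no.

Margins: r₁=16, r₂=14, c₁=21, c₂=9, n=30
p_obs = C(16,9)·C(14,12)/C(30,21); sum pmf over tables with pmf ≤ p_obs
p-value (two-sided) = 0.11844
At α=0.01: p ≥ α → fail to reject H₀

reject H₀: no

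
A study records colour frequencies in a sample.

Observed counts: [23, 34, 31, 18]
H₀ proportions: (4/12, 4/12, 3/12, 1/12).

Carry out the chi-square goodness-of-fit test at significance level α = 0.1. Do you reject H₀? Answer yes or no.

n = 106; E_i = n·p_i = [35.33, 35.33, 26.50, 8.83]
χ² = (23−35.33)²/35.33 + (34−35.33)²/35.33 + (31−26.50)²/26.50 + (18−8.83)²/8.83 = 14.6321
df = 3
p-value (upper-tail) = 0.00216
At α=0.1: p < α → reject H₀

reject H₀: yes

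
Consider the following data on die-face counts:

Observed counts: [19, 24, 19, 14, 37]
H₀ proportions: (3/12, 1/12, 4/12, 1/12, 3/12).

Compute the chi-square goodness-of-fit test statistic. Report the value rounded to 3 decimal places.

test statistic = 39.805

n = 113; E_i = n·p_i = [28.25, 9.42, 37.67, 9.42, 28.25]
χ² = (19−28.25)²/28.25 + (24−9.42)²/9.42 + (19−37.67)²/37.67 + (14−9.42)²/9.42 + (37−28.25)²/28.25 = 39.8053
df = 4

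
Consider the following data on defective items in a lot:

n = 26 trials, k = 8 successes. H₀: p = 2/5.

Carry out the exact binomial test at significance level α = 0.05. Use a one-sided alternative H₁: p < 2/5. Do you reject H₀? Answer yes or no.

reject H₀: no

Exact binomial: n=26, k=8, p₀=2/5=0.4000
P(X≤8) from Σ C(n,i)·p₀^i·(1−p₀)^(n−i)
p-value (one-sided, H₁ less) = 0.22554
At α=0.05: p ≥ α → fail to reject H₀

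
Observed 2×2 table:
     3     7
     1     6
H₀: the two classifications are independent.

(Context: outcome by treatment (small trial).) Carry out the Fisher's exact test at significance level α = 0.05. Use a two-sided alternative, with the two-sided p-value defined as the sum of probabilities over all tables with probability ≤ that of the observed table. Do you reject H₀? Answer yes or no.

Margins: r₁=10, r₂=7, c₁=4, c₂=13, n=17
p_obs = C(10,3)·C(7,1)/C(17,4); sum pmf over tables with pmf ≤ p_obs
p-value (two-sided) = 0.60294
At α=0.05: p ≥ α → fail to reject H₀

reject H₀: no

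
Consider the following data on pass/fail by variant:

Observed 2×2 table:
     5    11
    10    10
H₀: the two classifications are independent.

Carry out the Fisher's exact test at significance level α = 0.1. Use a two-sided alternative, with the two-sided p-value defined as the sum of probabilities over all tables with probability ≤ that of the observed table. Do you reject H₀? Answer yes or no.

reject H₀: no

Margins: r₁=16, r₂=20, c₁=15, c₂=21, n=36
p_obs = C(16,5)·C(20,10)/C(36,15); sum pmf over tables with pmf ≤ p_obs
p-value (two-sided) = 0.32043
At α=0.1: p ≥ α → fail to reject H₀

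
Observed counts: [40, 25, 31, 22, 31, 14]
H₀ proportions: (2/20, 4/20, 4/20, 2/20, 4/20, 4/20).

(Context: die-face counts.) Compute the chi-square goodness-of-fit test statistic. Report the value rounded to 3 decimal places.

test statistic = 48.994

n = 163; E_i = n·p_i = [16.30, 32.60, 32.60, 16.30, 32.60, 32.60]
χ² = (40−16.30)²/16.30 + (25−32.60)²/32.60 + (31−32.60)²/32.60 + (22−16.30)²/16.30 + (31−32.60)²/32.60 + (14−32.60)²/32.60 = 48.9939
df = 5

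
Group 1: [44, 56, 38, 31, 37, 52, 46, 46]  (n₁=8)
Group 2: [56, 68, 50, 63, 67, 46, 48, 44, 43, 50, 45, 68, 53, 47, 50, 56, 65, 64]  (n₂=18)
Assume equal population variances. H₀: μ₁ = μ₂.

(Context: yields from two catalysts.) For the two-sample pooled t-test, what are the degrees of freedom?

degrees of freedom = 24

df = n₁ + n₂ − 2 = 8 + 18 − 2 = 24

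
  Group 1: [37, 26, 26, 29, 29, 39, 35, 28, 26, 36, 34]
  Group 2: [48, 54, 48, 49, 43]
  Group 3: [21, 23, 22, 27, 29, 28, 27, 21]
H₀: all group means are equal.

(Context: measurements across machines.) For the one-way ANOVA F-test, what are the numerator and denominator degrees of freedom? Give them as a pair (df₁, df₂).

degrees of freedom = [2, 21]

k = 3 groups, N = 24 total
df = (k−1, N−k) = (3−1, 24−3) = (2, 21)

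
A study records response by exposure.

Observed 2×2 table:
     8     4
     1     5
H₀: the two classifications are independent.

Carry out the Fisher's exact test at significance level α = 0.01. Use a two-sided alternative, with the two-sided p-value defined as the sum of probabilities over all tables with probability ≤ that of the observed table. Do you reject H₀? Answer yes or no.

reject H₀: no

Margins: r₁=12, r₂=6, c₁=9, c₂=9, n=18
p_obs = C(12,8)·C(6,1)/C(18,9); sum pmf over tables with pmf ≤ p_obs
p-value (two-sided) = 0.13122
At α=0.01: p ≥ α → fail to reject H₀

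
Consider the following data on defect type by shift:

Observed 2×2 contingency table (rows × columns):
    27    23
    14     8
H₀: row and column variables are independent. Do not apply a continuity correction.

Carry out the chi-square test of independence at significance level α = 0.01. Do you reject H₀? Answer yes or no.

reject H₀: no

Row totals [50, 22], col totals [41, 31], n=72
χ² = (27−28.47)²/28.47 + (23−21.53)²/21.53 + (14−12.53)²/12.53 + (8−9.47)²/9.47 = 0.5786
df = 1
p-value (upper-tail) = 0.44685
At α=0.01: p ≥ α → fail to reject H₀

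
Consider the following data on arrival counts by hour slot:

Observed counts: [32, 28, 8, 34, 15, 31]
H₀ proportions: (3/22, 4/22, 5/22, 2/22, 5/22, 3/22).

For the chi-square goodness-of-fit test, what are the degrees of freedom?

df = k − 1 = 6 − 1 = 5

degrees of freedom = 5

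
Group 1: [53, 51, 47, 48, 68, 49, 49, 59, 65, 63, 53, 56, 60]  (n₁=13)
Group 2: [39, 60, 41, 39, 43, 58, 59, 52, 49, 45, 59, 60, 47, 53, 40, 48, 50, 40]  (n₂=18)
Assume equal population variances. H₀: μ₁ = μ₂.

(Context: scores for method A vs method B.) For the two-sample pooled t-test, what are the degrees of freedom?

degrees of freedom = 29

df = n₁ + n₂ − 2 = 13 + 18 − 2 = 29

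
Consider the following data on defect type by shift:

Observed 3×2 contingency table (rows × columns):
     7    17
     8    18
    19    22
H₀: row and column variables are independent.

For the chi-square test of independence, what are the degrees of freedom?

degrees of freedom = 2

df = (r−1)(c−1) = (3−1)·(2−1) = 2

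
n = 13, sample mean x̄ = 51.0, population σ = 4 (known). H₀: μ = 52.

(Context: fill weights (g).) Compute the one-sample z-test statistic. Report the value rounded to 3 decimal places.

test statistic = -0.901

SE = σ/√n = 4/√13 = 1.1094
z = (x̄−μ₀)/SE = (51.0−52)/1.1094 = -0.9014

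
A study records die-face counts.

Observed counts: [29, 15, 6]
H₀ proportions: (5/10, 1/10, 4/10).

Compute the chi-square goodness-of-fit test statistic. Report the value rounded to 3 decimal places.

n = 50; E_i = n·p_i = [25.00, 5.00, 20.00]
χ² = (29−25.00)²/25.00 + (15−5.00)²/5.00 + (6−20.00)²/20.00 = 30.4400
df = 2

test statistic = 30.440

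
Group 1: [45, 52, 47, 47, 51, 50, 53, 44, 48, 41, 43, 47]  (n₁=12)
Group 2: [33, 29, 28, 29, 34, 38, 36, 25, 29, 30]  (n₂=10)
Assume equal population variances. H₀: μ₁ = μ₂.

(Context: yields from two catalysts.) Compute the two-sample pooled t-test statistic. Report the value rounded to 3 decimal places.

x̄₁=47.333, s₁=3.701, n₁=12
x̄₂=31.100, s₂=4.012, n₂=10
s_p² = [11·3.701² + 9·4.012²]/20 = 14.7783
SE = √(s_p²·(1/12+1/10)) = 1.6460
t = (47.333−31.100)/1.6460 = 9.8622
df = 20

test statistic = 9.862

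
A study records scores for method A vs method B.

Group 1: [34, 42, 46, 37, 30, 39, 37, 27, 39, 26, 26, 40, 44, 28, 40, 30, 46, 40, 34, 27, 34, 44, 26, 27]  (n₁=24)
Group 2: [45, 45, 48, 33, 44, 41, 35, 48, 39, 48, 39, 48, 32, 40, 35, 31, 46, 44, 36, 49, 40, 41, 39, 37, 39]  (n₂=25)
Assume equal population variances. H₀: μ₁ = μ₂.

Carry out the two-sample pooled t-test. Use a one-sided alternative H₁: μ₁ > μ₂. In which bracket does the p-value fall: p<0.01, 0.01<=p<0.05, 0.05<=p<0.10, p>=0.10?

p-value bracket: p>=0.10

x̄₁=35.125, s₁=6.930, n₁=24
x̄₂=40.880, s₂=5.442, n₂=25
s_p² = [23·6.930² + 24·5.442²]/47 = 38.6227
SE = √(s_p²·(1/24+1/25)) = 1.7760
t = (35.125−40.880)/1.7760 = -3.2404
df = 47
p-value (one-sided, H₁ greater) = 0.99890
→ bracket: p>=0.10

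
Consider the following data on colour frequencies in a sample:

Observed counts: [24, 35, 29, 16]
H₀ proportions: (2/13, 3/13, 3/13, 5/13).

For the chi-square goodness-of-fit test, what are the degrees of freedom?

df = k − 1 = 4 − 1 = 3

degrees of freedom = 3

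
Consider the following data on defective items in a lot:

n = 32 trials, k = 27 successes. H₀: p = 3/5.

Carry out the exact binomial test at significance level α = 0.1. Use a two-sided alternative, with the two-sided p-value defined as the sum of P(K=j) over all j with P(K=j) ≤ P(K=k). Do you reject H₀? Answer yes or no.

reject H₀: yes

Exact binomial: n=32, k=27, p₀=3/5=0.6000
P(X=j) = C(n,j)·p₀^j·(1−p₀)^(n−j); p = Σ P(X=j) over j with P(X=j) ≤ P(X=27)
p-value (two-sided) = 0.00582
At α=0.1: p < α → reject H₀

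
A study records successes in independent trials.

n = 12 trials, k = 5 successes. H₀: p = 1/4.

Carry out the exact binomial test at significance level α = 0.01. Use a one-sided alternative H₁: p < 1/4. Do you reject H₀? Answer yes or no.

reject H₀: no

Exact binomial: n=12, k=5, p₀=1/4=0.2500
P(X≤5) from Σ C(n,i)·p₀^i·(1−p₀)^(n−i)
p-value (one-sided, H₁ less) = 0.94560
At α=0.01: p ≥ α → fail to reject H₀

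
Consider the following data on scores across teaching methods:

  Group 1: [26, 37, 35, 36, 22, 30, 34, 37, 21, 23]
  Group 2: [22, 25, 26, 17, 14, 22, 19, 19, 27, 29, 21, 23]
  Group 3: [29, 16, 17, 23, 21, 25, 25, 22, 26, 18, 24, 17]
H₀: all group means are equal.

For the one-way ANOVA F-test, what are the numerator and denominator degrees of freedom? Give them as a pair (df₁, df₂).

k = 3 groups, N = 34 total
df = (k−1, N−k) = (3−1, 34−3) = (2, 31)

degrees of freedom = [2, 31]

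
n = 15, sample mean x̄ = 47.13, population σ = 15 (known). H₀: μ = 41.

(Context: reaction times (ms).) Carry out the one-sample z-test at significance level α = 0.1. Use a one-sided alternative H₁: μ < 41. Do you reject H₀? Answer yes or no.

SE = σ/√n = 15/√15 = 3.8730
z = (x̄−μ₀)/SE = (47.13−41)/3.8730 = 1.5828
p-value (one-sided, H₁ less) = 0.94326
At α=0.1: p ≥ α → fail to reject H₀

reject H₀: no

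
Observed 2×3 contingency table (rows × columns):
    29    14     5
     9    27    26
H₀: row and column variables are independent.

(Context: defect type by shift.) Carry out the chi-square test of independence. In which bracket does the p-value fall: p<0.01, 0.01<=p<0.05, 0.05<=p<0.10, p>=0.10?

Row totals [48, 62], col totals [38, 41, 31], n=110
χ² = (29−16.58)²/16.58 + (14−17.89)²/17.89 + (5−13.53)²/13.53 + (9−21.42)²/21.42 + (27−23.11)²/23.11 + (26−17.47)²/17.47 = 27.5383
df = 2
p-value (upper-tail) = 0.00000
→ bracket: p<0.01

p-value bracket: p<0.01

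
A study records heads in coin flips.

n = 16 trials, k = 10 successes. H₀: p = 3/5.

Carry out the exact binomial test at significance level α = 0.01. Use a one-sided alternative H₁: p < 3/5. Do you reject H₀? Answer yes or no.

Exact binomial: n=16, k=10, p₀=3/5=0.6000
P(X≤10) from Σ C(n,i)·p₀^i·(1−p₀)^(n−i)
p-value (one-sided, H₁ less) = 0.67116
At α=0.01: p ≥ α → fail to reject H₀

reject H₀: no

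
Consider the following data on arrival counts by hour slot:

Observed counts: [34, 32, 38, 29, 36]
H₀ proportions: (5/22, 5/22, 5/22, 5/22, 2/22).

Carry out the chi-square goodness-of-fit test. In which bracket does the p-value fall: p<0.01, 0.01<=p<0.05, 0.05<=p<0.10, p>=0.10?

n = 169; E_i = n·p_i = [38.41, 38.41, 38.41, 38.41, 15.36]
χ² = (34−38.41)²/38.41 + (32−38.41)²/38.41 + (38−38.41)²/38.41 + (29−38.41)²/38.41 + (36−15.36)²/15.36 = 31.6036
df = 4
p-value (upper-tail) = 0.00000
→ bracket: p<0.01

p-value bracket: p<0.01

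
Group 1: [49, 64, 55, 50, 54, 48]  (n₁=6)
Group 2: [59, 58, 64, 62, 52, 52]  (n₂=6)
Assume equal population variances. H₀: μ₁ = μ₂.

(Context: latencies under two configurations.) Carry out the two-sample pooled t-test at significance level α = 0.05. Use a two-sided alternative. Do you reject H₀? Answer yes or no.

reject H₀: no

x̄₁=53.333, s₁=5.922, n₁=6
x̄₂=57.833, s₂=4.997, n₂=6
s_p² = [5·5.922² + 5·4.997²]/10 = 30.0167
SE = √(s_p²·(1/6+1/6)) = 3.1632
t = (53.333−57.833)/3.1632 = -1.4226
df = 10
p-value (two-sided) = 0.18528
At α=0.05: p ≥ α → fail to reject H₀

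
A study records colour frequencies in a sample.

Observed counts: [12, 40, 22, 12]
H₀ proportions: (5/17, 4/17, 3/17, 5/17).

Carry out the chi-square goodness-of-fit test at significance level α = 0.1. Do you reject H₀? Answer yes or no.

n = 86; E_i = n·p_i = [25.29, 20.24, 15.18, 25.29]
χ² = (12−25.29)²/25.29 + (40−20.24)²/20.24 + (22−15.18)²/15.18 + (12−25.29)²/25.29 = 36.3473
df = 3
p-value (upper-tail) = 0.00000
At α=0.1: p < α → reject H₀

reject H₀: yes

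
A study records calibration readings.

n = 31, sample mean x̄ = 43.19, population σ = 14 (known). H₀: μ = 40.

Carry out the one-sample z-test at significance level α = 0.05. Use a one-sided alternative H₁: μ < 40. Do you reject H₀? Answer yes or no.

reject H₀: no

SE = σ/√n = 14/√31 = 2.5145
z = (x̄−μ₀)/SE = (43.19−40)/2.5145 = 1.2687
p-value (one-sided, H₁ less) = 0.89772
At α=0.05: p ≥ α → fail to reject H₀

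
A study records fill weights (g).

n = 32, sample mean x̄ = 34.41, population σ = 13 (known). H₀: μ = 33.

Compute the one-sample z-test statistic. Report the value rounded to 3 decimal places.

SE = σ/√n = 13/√32 = 2.2981
z = (x̄−μ₀)/SE = (34.41−33)/2.2981 = 0.6136

test statistic = 0.614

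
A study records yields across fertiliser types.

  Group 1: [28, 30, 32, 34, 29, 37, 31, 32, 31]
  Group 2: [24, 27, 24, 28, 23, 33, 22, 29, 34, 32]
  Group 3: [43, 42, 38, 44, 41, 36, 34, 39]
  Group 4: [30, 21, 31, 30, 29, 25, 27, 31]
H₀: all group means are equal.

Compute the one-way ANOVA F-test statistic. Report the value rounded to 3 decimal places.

Group means [31.56, 27.60, 39.62, 28.00], grand mean 31.457
SSB = Σnᵢ(x̄ᵢ−x̄)² = 778.188; SSW = ΣΣ(x−x̄ᵢ)² = 400.497
MSB = 778.188/3 = 259.3962; MSW = 400.497/31 = 12.9193
F = MSB/MSW = 20.0782
df = (3, 31)

test statistic = 20.078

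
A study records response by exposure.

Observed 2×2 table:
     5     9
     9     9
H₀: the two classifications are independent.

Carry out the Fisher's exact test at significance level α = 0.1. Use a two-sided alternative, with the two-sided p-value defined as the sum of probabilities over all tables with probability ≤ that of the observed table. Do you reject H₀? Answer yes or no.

Margins: r₁=14, r₂=18, c₁=14, c₂=18, n=32
p_obs = C(14,5)·C(18,9)/C(32,14); sum pmf over tables with pmf ≤ p_obs
p-value (two-sided) = 0.48959
At α=0.1: p ≥ α → fail to reject H₀

reject H₀: no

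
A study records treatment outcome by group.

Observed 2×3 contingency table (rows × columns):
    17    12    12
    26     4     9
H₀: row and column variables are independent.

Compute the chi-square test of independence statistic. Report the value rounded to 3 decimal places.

Row totals [41, 39], col totals [43, 16, 21], n=80
χ² = (17−22.04)²/22.04 + (12−8.20)²/8.20 + (12−10.76)²/10.76 + (26−20.96)²/20.96 + (4−7.80)²/7.80 + (9−10.24)²/10.24 = 6.2662
df = 2

test statistic = 6.266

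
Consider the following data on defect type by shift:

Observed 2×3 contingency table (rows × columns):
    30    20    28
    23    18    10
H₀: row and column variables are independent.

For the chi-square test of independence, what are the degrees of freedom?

degrees of freedom = 2

df = (r−1)(c−1) = (2−1)·(3−1) = 2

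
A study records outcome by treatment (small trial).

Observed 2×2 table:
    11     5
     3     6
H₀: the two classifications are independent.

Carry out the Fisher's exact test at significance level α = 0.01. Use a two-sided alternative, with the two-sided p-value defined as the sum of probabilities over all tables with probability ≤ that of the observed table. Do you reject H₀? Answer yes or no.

Margins: r₁=16, r₂=9, c₁=14, c₂=11, n=25
p_obs = C(16,11)·C(9,3)/C(25,14); sum pmf over tables with pmf ≤ p_obs
p-value (two-sided) = 0.11532
At α=0.01: p ≥ α → fail to reject H₀

reject H₀: no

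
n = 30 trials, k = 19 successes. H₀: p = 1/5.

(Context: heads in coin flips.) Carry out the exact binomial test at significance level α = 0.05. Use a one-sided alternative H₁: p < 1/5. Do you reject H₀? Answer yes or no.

Exact binomial: n=30, k=19, p₀=1/5=0.2000
P(X≤19) from Σ C(n,i)·p₀^i·(1−p₀)^(n−i)
p-value (one-sided, H₁ less) = 1.00000
At α=0.05: p ≥ α → fail to reject H₀

reject H₀: no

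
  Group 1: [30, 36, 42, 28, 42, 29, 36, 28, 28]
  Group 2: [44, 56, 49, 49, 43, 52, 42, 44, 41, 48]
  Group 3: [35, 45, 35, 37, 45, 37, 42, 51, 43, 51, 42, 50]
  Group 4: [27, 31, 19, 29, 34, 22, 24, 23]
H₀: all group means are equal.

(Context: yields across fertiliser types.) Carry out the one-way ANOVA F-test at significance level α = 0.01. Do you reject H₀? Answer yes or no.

reject H₀: yes

Group means [33.22, 46.80, 42.75, 26.12], grand mean 38.179
SSB = Σnᵢ(x̄ᵢ−x̄)² = 2377.463; SSW = ΣΣ(x−x̄ᵢ)² = 1052.281
MSB = 2377.463/3 = 792.4877; MSW = 1052.281/35 = 30.0652
F = MSB/MSW = 26.3590
df = (3, 35)
p-value (upper-tail) = 0.00000
At α=0.01: p < α → reject H₀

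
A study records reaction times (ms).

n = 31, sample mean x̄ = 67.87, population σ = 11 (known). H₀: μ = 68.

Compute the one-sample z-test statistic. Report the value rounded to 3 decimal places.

test statistic = -0.066

SE = σ/√n = 11/√31 = 1.9757
z = (x̄−μ₀)/SE = (67.87−68)/1.9757 = -0.0658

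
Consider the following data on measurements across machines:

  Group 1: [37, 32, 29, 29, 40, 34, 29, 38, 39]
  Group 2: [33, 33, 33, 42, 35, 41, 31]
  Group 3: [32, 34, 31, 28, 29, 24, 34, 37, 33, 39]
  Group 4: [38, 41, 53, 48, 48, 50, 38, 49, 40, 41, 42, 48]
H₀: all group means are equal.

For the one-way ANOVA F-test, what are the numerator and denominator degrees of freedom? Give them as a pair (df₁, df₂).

degrees of freedom = [3, 34]

k = 4 groups, N = 38 total
df = (k−1, N−k) = (4−1, 38−4) = (3, 34)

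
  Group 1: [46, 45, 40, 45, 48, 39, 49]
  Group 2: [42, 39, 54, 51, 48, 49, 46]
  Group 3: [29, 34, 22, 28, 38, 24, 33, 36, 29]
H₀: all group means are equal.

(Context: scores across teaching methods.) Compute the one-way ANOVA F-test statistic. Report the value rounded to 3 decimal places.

Group means [44.57, 47.00, 30.33], grand mean 39.739
SSB = Σnᵢ(x̄ᵢ−x̄)² = 1328.720; SSW = ΣΣ(x−x̄ᵢ)² = 475.714
MSB = 1328.720/2 = 664.3602; MSW = 475.714/20 = 23.7857
F = MSB/MSW = 27.9311
df = (2, 20)

test statistic = 27.931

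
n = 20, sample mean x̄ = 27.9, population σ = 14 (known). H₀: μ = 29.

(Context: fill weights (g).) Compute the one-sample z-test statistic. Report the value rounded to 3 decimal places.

test statistic = -0.351

SE = σ/√n = 14/√20 = 3.1305
z = (x̄−μ₀)/SE = (27.9−29)/3.1305 = -0.3514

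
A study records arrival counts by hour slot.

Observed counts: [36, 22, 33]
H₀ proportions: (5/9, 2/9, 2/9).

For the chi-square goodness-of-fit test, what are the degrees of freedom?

df = k − 1 = 3 − 1 = 2

degrees of freedom = 2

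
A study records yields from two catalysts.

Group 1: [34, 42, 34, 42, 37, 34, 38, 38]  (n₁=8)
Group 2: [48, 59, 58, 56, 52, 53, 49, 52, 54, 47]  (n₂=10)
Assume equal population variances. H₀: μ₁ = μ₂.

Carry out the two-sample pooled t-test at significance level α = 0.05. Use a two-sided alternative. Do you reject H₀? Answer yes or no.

x̄₁=37.375, s₁=3.335, n₁=8
x̄₂=52.800, s₂=4.077, n₂=10
s_p² = [7·3.335² + 9·4.077²]/16 = 14.2172
SE = √(s_p²·(1/8+1/10)) = 1.7885
t = (37.375−52.800)/1.7885 = -8.6244
df = 16
p-value (two-sided) = 0.00000
At α=0.05: p < α → reject H₀

reject H₀: yes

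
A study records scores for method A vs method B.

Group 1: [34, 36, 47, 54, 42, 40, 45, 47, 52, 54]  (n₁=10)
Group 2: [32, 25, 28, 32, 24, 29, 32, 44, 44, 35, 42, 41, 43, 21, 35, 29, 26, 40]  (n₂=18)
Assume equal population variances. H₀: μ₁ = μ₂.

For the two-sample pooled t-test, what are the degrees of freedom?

degrees of freedom = 26

df = n₁ + n₂ − 2 = 10 + 18 − 2 = 26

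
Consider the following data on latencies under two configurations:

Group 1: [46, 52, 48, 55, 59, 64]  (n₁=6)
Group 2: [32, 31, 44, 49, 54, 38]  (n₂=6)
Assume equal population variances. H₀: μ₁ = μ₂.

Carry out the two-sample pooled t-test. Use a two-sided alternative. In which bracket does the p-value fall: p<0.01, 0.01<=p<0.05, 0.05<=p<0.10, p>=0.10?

p-value bracket: 0.01<=p<0.05

x̄₁=54.000, s₁=6.782, n₁=6
x̄₂=41.333, s₂=9.288, n₂=6
s_p² = [5·6.782² + 5·9.288²]/10 = 66.1333
SE = √(s_p²·(1/6+1/6)) = 4.6952
t = (54.000−41.333)/4.6952 = 2.6978
df = 10
p-value (two-sided) = 0.02240
→ bracket: 0.01<=p<0.05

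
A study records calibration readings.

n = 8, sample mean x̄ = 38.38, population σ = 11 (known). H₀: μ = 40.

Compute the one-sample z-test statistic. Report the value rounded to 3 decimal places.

test statistic = -0.417

SE = σ/√n = 11/√8 = 3.8891
z = (x̄−μ₀)/SE = (38.38−40)/3.8891 = -0.4166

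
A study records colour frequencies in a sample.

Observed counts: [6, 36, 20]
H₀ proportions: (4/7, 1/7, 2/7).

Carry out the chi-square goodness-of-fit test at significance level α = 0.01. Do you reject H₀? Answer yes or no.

n = 62; E_i = n·p_i = [35.43, 8.86, 17.71]
χ² = (6−35.43)²/35.43 + (36−8.86)²/8.86 + (20−17.71)²/17.71 = 107.9194
df = 2
p-value (upper-tail) = 0.00000
At α=0.01: p < α → reject H₀

reject H₀: yes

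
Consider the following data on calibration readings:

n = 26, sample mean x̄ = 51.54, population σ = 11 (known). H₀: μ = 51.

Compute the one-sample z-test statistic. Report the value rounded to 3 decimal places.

SE = σ/√n = 11/√26 = 2.1573
z = (x̄−μ₀)/SE = (51.54−51)/2.1573 = 0.2503

test statistic = 0.250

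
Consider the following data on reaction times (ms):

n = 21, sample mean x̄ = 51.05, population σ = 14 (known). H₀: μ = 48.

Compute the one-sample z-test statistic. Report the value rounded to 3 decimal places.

test statistic = 0.998

SE = σ/√n = 14/√21 = 3.0551
z = (x̄−μ₀)/SE = (51.05−48)/3.0551 = 0.9983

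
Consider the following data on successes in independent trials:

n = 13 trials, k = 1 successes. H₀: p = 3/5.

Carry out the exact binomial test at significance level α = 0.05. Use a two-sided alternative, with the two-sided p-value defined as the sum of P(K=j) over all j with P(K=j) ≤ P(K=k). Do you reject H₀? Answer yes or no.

Exact binomial: n=13, k=1, p₀=3/5=0.6000
P(X=j) = C(n,j)·p₀^j·(1−p₀)^(n−j); p = Σ P(X=j) over j with P(X=j) ≤ P(X=1)
p-value (two-sided) = 0.00014
At α=0.05: p < α → reject H₀

reject H₀: yes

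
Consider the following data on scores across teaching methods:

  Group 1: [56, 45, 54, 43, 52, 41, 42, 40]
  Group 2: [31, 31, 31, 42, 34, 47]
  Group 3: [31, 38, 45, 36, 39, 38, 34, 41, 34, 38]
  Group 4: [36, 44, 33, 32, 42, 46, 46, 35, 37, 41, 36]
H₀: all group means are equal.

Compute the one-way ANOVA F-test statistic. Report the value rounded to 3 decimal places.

Group means [46.62, 36.00, 37.40, 38.91], grand mean 39.743
SSB = Σnᵢ(x̄ᵢ−x̄)² = 525.502; SSW = ΣΣ(x−x̄ᵢ)² = 919.184
MSB = 525.502/3 = 175.1672; MSW = 919.184/31 = 29.6511
F = MSB/MSW = 5.9076
df = (3, 31)

test statistic = 5.908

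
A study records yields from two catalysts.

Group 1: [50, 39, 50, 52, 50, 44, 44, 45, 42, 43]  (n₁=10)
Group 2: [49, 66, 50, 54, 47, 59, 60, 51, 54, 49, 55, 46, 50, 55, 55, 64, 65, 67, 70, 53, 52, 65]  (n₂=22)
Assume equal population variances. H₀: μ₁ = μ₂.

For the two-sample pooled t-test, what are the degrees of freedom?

df = n₁ + n₂ − 2 = 10 + 22 − 2 = 30

degrees of freedom = 30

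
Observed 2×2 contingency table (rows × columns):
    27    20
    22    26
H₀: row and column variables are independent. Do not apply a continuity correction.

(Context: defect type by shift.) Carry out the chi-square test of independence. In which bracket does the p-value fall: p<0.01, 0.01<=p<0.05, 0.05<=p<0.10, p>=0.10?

p-value bracket: p>=0.10

Row totals [47, 48], col totals [49, 46], n=95
χ² = (27−24.24)²/24.24 + (20−22.76)²/22.76 + (22−24.76)²/24.76 + (26−23.24)²/23.24 = 1.2824
df = 1
p-value (upper-tail) = 0.25745
→ bracket: p>=0.10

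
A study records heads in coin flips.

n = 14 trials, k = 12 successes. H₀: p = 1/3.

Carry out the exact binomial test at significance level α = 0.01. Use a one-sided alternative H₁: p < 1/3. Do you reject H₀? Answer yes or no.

Exact binomial: n=14, k=12, p₀=1/3=0.3333
P(X≤12) from Σ C(n,i)·p₀^i·(1−p₀)^(n−i)
p-value (one-sided, H₁ less) = 0.99999
At α=0.01: p ≥ α → fail to reject H₀

reject H₀: no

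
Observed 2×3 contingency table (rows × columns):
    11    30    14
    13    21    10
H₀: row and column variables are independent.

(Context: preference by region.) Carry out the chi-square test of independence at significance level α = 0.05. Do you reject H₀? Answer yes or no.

reject H₀: no

Row totals [55, 44], col totals [24, 51, 24], n=99
χ² = (11−13.33)²/13.33 + (30−28.33)²/28.33 + (14−13.33)²/13.33 + (13−10.67)²/10.67 + (21−22.67)²/22.67 + (10−10.67)²/10.67 = 1.2143
df = 2
p-value (upper-tail) = 0.54489
At α=0.05: p ≥ α → fail to reject H₀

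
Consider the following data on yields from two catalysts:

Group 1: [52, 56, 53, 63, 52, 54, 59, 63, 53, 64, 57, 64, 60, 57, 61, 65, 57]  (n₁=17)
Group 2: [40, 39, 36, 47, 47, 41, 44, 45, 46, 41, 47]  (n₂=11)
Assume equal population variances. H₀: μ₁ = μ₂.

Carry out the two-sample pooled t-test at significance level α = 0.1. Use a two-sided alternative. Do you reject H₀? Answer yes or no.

reject H₀: yes

x̄₁=58.235, s₁=4.535, n₁=17
x̄₂=43.000, s₂=3.795, n₂=11
s_p² = [16·4.535² + 10·3.795²]/26 = 18.1946
SE = √(s_p²·(1/17+1/11)) = 1.6506
t = (58.235−43.000)/1.6506 = 9.2304
df = 26
p-value (two-sided) = 0.00000
At α=0.1: p < α → reject H₀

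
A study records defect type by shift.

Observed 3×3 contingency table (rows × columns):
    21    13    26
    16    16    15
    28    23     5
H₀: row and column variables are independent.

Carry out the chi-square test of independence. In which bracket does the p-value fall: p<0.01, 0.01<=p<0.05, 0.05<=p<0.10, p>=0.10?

Row totals [60, 47, 56], col totals [65, 52, 46], n=163
χ² = (21−23.93)²/23.93 + (13−19.14)²/19.14 + (26−16.93)²/16.93 + (16−18.74)²/18.74 + (16−14.99)²/14.99 + (15−13.26)²/13.26 + (28−22.33)²/22.33 + (23−17.87)²/17.87 + (5−15.80)²/15.80 = 18.1804
df = 4
p-value (upper-tail) = 0.00114
→ bracket: p<0.01

p-value bracket: p<0.01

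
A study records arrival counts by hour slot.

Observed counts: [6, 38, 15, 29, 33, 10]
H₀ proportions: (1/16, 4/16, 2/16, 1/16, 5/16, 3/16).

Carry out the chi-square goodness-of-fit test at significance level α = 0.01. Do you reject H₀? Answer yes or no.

n = 131; E_i = n·p_i = [8.19, 32.75, 16.38, 8.19, 40.94, 24.56]
χ² = (6−8.19)²/8.19 + (38−32.75)²/32.75 + (15−16.38)²/16.38 + (29−8.19)²/8.19 + (33−40.94)²/40.94 + (10−24.56)²/24.56 = 64.6193
df = 5
p-value (upper-tail) = 0.00000
At α=0.01: p < α → reject H₀

reject H₀: yes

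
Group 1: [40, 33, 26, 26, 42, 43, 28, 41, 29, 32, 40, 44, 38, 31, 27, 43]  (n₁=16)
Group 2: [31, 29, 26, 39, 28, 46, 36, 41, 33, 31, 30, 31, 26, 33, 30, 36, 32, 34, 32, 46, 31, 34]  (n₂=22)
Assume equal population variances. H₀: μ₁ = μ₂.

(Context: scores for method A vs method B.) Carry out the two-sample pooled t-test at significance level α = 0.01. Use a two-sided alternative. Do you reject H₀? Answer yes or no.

x̄₁=35.188, s₁=6.794, n₁=16
x̄₂=33.409, s₂=5.474, n₂=22
s_p² = [15·6.794² + 21·5.474²]/36 = 36.7154
SE = √(s_p²·(1/16+1/22)) = 1.9909
t = (35.188−33.409)/1.9909 = 0.8933
df = 36
p-value (two-sided) = 0.37764
At α=0.01: p ≥ α → fail to reject H₀

reject H₀: no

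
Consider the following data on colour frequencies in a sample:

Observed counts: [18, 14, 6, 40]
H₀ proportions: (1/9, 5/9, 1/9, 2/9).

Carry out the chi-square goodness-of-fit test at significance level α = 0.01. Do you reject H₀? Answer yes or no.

n = 78; E_i = n·p_i = [8.67, 43.33, 8.67, 17.33]
χ² = (18−8.67)²/8.67 + (14−43.33)²/43.33 + (6−8.67)²/8.67 + (40−17.33)²/17.33 = 60.3692
df = 3
p-value (upper-tail) = 0.00000
At α=0.01: p < α → reject H₀

reject H₀: yes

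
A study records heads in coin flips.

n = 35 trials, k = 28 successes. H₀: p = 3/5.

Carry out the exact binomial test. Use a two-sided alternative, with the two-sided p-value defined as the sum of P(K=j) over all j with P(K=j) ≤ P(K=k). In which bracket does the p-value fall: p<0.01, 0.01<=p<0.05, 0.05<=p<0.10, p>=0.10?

p-value bracket: 0.01<=p<0.05

Exact binomial: n=35, k=28, p₀=3/5=0.6000
P(X=j) = C(n,j)·p₀^j·(1−p₀)^(n−j); p = Σ P(X=j) over j with P(X=j) ≤ P(X=28)
p-value (two-sided) = 0.01543
→ bracket: 0.01<=p<0.05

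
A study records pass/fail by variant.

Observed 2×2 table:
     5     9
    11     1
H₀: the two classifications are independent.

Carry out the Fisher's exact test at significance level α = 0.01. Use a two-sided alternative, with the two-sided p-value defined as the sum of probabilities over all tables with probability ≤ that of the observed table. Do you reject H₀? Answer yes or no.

reject H₀: yes

Margins: r₁=14, r₂=12, c₁=16, c₂=10, n=26
p_obs = C(14,5)·C(12,11)/C(26,16); sum pmf over tables with pmf ≤ p_obs
p-value (two-sided) = 0.00530
At α=0.01: p < α → reject H₀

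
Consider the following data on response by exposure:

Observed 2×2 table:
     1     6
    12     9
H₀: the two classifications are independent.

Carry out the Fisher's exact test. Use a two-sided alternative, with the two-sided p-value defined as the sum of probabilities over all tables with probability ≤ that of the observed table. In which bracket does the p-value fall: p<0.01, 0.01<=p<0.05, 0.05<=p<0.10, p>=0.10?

p-value bracket: 0.05<=p<0.10

Margins: r₁=7, r₂=21, c₁=13, c₂=15, n=28
p_obs = C(7,1)·C(21,12)/C(28,13); sum pmf over tables with pmf ≤ p_obs
p-value (two-sided) = 0.08357
→ bracket: 0.05<=p<0.10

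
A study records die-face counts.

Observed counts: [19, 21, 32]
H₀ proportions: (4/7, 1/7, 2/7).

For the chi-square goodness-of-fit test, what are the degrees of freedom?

degrees of freedom = 2

df = k − 1 = 3 − 1 = 2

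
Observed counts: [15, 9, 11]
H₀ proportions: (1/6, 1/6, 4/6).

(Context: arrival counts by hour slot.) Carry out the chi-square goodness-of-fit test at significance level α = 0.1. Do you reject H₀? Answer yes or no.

reject H₀: yes

n = 35; E_i = n·p_i = [5.83, 5.83, 23.33]
χ² = (15−5.83)²/5.83 + (9−5.83)²/5.83 + (11−23.33)²/23.33 = 22.6429
df = 2
p-value (upper-tail) = 0.00001
At α=0.1: p < α → reject H₀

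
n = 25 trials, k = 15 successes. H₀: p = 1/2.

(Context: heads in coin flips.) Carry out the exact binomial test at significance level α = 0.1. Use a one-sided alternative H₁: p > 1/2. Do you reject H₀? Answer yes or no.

reject H₀: no

Exact binomial: n=25, k=15, p₀=1/2=0.5000
P(X≥15) from Σ C(n,i)·p₀^i·(1−p₀)^(n−i)
p-value (one-sided, H₁ greater) = 0.21218
At α=0.1: p ≥ α → fail to reject H₀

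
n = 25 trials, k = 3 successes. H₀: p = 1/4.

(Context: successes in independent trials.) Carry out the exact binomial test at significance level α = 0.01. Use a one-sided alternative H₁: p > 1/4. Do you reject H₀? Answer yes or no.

reject H₀: no

Exact binomial: n=25, k=3, p₀=1/4=0.2500
P(X≥3) from Σ C(n,i)·p₀^i·(1−p₀)^(n−i)
p-value (one-sided, H₁ greater) = 0.96789
At α=0.01: p ≥ α → fail to reject H₀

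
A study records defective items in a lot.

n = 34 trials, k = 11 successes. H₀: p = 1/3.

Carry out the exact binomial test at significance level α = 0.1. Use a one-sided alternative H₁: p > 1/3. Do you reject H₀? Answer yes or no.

Exact binomial: n=34, k=11, p₀=1/3=0.3333
P(X≥11) from Σ C(n,i)·p₀^i·(1−p₀)^(n−i)
p-value (one-sided, H₁ greater) = 0.61167
At α=0.1: p ≥ α → fail to reject H₀

reject H₀: no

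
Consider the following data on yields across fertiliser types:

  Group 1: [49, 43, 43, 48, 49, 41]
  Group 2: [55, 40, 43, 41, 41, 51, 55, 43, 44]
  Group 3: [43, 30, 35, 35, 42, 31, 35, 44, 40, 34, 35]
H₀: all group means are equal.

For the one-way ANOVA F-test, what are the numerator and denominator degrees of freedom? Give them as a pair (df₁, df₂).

degrees of freedom = [2, 23]

k = 3 groups, N = 26 total
df = (k−1, N−k) = (3−1, 26−3) = (2, 23)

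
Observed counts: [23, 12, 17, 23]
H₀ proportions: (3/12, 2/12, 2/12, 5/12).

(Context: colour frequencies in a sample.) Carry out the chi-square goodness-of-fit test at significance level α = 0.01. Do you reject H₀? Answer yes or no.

reject H₀: no

n = 75; E_i = n·p_i = [18.75, 12.50, 12.50, 31.25]
χ² = (23−18.75)²/18.75 + (12−12.50)²/12.50 + (17−12.50)²/12.50 + (23−31.25)²/31.25 = 4.7813
df = 3
p-value (upper-tail) = 0.18853
At α=0.01: p ≥ α → fail to reject H₀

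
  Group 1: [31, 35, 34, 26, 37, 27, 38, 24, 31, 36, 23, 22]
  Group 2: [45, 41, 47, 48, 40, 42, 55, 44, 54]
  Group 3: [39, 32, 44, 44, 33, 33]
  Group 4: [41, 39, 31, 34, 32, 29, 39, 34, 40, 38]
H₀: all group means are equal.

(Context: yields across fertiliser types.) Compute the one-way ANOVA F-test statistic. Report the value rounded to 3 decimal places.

test statistic = 15.839

Group means [30.33, 46.22, 37.50, 35.70], grand mean 36.811
SSB = Σnᵢ(x̄ᵢ−x̄)² = 1315.853; SSW = ΣΣ(x−x̄ᵢ)² = 913.822
MSB = 1315.853/3 = 438.6178; MSW = 913.822/33 = 27.6916
F = MSB/MSW = 15.8394
df = (3, 33)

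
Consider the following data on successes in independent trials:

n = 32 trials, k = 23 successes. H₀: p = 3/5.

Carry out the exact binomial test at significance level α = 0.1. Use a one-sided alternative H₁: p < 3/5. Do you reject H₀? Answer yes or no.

reject H₀: no

Exact binomial: n=32, k=23, p₀=3/5=0.6000
P(X≤23) from Σ C(n,i)·p₀^i·(1−p₀)^(n−i)
p-value (one-sided, H₁ less) = 0.94252
At α=0.1: p ≥ α → fail to reject H₀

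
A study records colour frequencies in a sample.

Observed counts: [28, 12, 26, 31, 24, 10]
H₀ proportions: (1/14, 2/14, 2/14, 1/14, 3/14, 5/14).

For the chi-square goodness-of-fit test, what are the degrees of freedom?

df = k − 1 = 6 − 1 = 5

degrees of freedom = 5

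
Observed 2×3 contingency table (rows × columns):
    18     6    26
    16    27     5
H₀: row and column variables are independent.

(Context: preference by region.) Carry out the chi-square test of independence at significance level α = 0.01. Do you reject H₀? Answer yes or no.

Row totals [50, 48], col totals [34, 33, 31], n=98
χ² = (18−17.35)²/17.35 + (6−16.84)²/16.84 + (26−15.82)²/15.82 + (16−16.65)²/16.65 + (27−16.16)²/16.16 + (5−15.18)²/15.18 = 27.6778
df = 2
p-value (upper-tail) = 0.00000
At α=0.01: p < α → reject H₀

reject H₀: yes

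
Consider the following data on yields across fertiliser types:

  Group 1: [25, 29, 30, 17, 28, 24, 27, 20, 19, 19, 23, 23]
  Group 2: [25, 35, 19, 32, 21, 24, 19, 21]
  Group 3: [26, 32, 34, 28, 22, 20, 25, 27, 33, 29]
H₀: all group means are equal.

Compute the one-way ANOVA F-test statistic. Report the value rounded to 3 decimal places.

test statistic = 1.878

Group means [23.67, 24.50, 27.60], grand mean 25.200
SSB = Σnᵢ(x̄ᵢ−x̄)² = 89.733; SSW = ΣΣ(x−x̄ᵢ)² = 645.067
MSB = 89.733/2 = 44.8667; MSW = 645.067/27 = 23.8914
F = MSB/MSW = 1.8779
df = (2, 27)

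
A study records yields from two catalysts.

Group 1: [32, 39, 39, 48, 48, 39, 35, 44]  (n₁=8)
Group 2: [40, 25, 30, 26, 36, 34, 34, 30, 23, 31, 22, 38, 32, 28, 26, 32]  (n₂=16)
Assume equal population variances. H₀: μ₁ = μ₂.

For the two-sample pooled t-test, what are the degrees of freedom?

df = n₁ + n₂ − 2 = 8 + 16 − 2 = 22

degrees of freedom = 22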